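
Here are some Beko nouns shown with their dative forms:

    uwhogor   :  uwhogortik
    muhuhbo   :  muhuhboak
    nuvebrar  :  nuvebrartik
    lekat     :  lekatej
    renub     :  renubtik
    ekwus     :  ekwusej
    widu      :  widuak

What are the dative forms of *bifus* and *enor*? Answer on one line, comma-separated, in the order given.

Looking at the final sound of each stem: -ej when the stem ends in a voiceless consonant (*lekat*, *ekwus*); -tik when the stem ends in a voiced consonant (*uwhogor*, *nuvebrar*, *renub*); -ak when the stem ends in a vowel (*muhuhbo*, *widu*).
*bifus* — final sound /s/ (a voiceless consonant) → -ej → *bifusej*.
*enor* — final sound /r/ (a voiced consonant) → -tik → *enortik*.

bifusej, enortik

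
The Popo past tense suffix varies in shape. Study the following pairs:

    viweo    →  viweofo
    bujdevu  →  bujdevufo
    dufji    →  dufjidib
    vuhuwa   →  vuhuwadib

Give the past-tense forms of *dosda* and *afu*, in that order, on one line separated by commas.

The alternation tracks the last vowel of the stem — -fo when the last vowel of the stem is a rounded vowel (*viweo*, *bujdevu*); -dib when the last vowel of the stem is an unrounded vowel (*dufji*, *vuhuwa*).
Since the last vowel of *dosda* is /a/ (an unrounded vowel), it takes -dib, giving *dosdadib*.
Since the last vowel of *afu* is /u/ (a rounded vowel), it takes -fo, giving *afufo*.

dosdadib, afufo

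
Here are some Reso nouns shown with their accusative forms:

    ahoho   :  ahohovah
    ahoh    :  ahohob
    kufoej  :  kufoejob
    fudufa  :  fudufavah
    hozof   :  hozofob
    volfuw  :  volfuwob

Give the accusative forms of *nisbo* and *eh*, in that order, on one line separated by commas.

The alternation tracks the final sound of the stem — -ob when the stem ends in a consonant (*ahoh*, *kufoej*, *hozof*, *volfuw*); -vah when the stem ends in a vowel (*ahoho*, *fudufa*).
The final sound of *nisbo* is /o/, which is a vowel, so the suffix is -vah, giving *nisbovah*.
The final sound of *eh* is /h/, which is a consonant, so the suffix is -ob, giving *ehob*.

nisbovah, ehob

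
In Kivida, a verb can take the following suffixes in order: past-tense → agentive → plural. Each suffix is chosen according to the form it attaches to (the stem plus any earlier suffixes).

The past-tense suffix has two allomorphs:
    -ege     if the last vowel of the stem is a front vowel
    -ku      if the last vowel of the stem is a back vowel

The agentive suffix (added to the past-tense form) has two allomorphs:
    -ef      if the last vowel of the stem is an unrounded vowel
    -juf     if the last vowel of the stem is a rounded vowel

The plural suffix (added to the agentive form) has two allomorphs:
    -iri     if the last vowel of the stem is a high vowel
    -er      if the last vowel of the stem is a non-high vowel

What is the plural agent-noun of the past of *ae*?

aeegeefer

The last vowel of *ae* is /e/, which is a front vowel, so the past-tense suffix is -ege, giving *aeege*.
The last vowel of the past-tense form *aeege* is /e/, which is an unrounded vowel, so the agentive suffix is -ef, giving *aeegeef*.
The last vowel of the agentive form *aeegeef* is /e/, which is a non-high vowel, so the plural suffix is -er, giving *aeegeefer*.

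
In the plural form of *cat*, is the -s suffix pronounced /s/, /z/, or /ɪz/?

The stem *cat* ends in a voiceless non-sibilant consonant.
The plural suffix surfaces as /ɪz/ after sibilants, /s/ after other voiceless consonants, and /z/ after other voiced sounds.
So the plural -s on *cat* is pronounced /s/.

/s/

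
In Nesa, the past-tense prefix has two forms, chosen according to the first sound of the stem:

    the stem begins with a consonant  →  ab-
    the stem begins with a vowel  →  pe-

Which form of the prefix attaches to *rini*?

ab-

Since the first sound of *rini* is /r/ (a consonant), it takes ab-.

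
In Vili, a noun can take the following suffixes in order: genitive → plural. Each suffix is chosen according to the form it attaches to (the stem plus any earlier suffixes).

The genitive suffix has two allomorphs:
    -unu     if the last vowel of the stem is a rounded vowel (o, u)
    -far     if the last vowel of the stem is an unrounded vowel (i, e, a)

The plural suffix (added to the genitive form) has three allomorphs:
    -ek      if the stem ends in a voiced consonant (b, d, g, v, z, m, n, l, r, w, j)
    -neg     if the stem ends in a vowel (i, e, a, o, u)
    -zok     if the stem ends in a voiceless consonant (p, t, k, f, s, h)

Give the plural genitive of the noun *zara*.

*zara* — last vowel /a/ (an unrounded vowel) → -far → *zarafar*.
The genitive form *zarafar* — final sound /r/ (a voiced consonant) → -ek → *zarafarek*.

zarafarek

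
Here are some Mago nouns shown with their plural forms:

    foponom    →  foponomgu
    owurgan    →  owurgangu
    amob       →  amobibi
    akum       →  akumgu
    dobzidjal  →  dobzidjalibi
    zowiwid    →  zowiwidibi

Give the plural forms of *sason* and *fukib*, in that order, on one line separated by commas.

sasongu, fukibibi

The alternation tracks the final consonant of the stem — -gu when the stem ends in a nasal (*foponom*, *owurgan*, *akum*); -ibi when the stem ends in a non-nasal consonant (*amob*, *dobzidjal*, *zowiwid*).
*sason*: final consonant = /n/, a nasal → -gu → *sasongu*.
*fukib* — final consonant /b/ (non-nasal) → -ibi → *fukibibi*.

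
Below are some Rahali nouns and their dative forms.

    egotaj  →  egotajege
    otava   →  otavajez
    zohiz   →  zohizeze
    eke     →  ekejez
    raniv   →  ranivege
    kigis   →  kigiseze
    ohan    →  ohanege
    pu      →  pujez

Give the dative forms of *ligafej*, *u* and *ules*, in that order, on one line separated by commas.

The suffix is conditioned by the final sound: -eze when the stem ends in a sibilant (*zohiz*, *kigis*); -ege when the stem ends in a non-sibilant consonant (*egotaj*, *raniv*, *ohan*); -jez when the stem ends in a vowel (*otava*, *eke*, *pu*).
*ligafej*: final sound = /j/, a non-sibilant consonant → -ege → *ligafejege*.
The final sound of *u* is /u/, which is a vowel, so the suffix is -jez, giving *ujez*.
The final sound of *ules* is /s/, which is a sibilant, so the suffix is -eze, giving *uleseze*.

ligafejege, ujez, uleseze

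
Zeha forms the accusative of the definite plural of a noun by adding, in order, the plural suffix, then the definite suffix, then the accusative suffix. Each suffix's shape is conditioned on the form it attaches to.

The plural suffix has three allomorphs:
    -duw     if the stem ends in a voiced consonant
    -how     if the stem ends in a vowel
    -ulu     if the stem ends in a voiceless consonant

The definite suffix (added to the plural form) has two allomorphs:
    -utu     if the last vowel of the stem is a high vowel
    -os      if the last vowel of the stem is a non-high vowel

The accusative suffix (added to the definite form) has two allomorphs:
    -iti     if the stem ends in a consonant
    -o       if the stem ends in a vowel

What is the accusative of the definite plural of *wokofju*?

wokofjuhowositi

*wokofju* — final sound /u/ (a vowel) → -how → *wokofjuhow*.
The plural form *wokofjuhow*: last vowel = /o/, a non-high vowel → -os → *wokofjuhowos*.
Since the final sound of the definite form *wokofjuhowos* is /s/ (a consonant), it takes -iti, giving *wokofjuhowositi*.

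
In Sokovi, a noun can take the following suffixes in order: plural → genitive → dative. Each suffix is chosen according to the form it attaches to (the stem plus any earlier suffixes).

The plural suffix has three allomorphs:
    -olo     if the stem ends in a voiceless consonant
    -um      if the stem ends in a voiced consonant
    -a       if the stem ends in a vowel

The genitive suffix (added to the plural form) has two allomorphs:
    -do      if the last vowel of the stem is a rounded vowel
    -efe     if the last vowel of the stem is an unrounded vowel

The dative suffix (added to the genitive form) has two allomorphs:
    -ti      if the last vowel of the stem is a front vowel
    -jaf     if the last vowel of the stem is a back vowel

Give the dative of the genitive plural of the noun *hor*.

horumdojaf

*hor*: final sound = /r/, a voiced consonant → -um → *horum*.
The plural form *horum*: last vowel = /u/, a rounded vowel → -do → *horumdo*.
The last vowel of the genitive form *horumdo* is /o/, which is a back vowel, so the dative suffix is -jaf, giving *horumdojaf*.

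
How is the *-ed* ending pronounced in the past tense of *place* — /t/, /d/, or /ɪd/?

/t/

The stem *place* ends in a voiceless consonant other than /t/.
The -ed suffix is realized as /ɪd/ after /t, d/; as /t/ after other voiceless consonants; and as /d/ after other voiced sounds.
So -ed on *place* is pronounced /t/.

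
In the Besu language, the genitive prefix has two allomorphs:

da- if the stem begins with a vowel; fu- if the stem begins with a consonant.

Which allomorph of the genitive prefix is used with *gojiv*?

The first sound of *gojiv* is /g/, which is a consonant, so the prefix is fu-.

fu-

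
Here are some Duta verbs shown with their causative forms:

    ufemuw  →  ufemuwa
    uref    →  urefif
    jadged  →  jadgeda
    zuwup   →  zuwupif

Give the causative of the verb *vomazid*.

vomazida

Looking at the final consonant of each stem: -if when the stem ends in a voiceless consonant (*uref*, *zuwup*); -a when the stem ends in a voiced consonant (*ufemuw*, *jadged*).
The final consonant of *vomazid* is /d/, which is voiced, so the suffix is -a, giving *vomazida*.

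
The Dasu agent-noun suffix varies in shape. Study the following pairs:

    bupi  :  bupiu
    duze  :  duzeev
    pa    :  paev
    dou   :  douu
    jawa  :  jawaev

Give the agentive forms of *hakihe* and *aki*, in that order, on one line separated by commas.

The suffix is conditioned by the last vowel: -u when the last vowel of the stem is a high vowel (*bupi*, *dou*); -ev when the last vowel of the stem is a non-high vowel (*duze*, *pa*, *jawa*).
*hakihe*: last vowel = /e/, a non-high vowel → -ev → *hakiheev*.
The last vowel of *aki* is /i/, which is a high vowel, so the suffix is -u, giving *akiu*.

hakiheev, akiu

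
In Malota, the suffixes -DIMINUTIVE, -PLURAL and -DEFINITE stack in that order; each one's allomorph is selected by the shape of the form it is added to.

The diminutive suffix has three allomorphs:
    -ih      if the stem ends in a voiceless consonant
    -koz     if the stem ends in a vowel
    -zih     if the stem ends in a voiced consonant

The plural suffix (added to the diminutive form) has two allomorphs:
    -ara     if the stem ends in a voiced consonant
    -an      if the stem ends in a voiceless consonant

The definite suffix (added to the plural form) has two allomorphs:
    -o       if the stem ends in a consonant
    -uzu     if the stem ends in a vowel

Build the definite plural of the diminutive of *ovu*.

The final sound of *ovu* is /u/, which is a vowel, so the diminutive suffix is -koz, giving *ovukoz*.
The final consonant of the diminutive form *ovukoz* is /z/, which is voiced, so the plural suffix is -ara, giving *ovukozara*.
Since the final sound of the plural form *ovukozara* is /a/ (a vowel), it takes -uzu, giving *ovukozarauzu*.

ovukozarauzu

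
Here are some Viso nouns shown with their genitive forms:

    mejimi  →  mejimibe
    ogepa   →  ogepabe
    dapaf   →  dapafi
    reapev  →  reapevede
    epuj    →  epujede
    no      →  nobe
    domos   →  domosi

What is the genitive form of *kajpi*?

kajpibe

The alternation tracks the final sound of the stem — -i when the stem ends in a voiceless consonant (*dapaf*, *domos*); -ede when the stem ends in a voiced consonant (*reapev*, *epuj*); -be when the stem ends in a vowel (*mejimi*, *ogepa*, *no*).
*kajpi*: final sound = /i/, a vowel → -be → *kajpibe*.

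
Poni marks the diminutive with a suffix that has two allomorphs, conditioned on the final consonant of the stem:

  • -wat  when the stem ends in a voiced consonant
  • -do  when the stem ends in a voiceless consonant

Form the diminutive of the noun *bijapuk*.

*bijapuk*: final consonant = /k/, voiceless → -do → *bijapukdo*.

bijapukdo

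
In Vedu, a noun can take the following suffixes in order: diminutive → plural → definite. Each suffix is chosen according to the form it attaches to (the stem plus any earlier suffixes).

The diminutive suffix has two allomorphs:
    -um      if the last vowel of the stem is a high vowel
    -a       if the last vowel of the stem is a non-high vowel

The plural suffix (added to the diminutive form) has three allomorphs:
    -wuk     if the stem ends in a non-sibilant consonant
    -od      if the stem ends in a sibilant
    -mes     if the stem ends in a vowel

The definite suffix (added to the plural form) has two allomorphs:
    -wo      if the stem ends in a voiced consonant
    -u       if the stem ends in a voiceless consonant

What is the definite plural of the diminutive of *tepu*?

tepuumwuku

The last vowel of *tepu* is /u/, which is a high vowel, so the diminutive suffix is -um, giving *tepuum*.
The diminutive form *tepuum* — final sound /m/ (a non-sibilant consonant) → -wuk → *tepuumwuk*.
The plural form *tepuumwuk*: final consonant = /k/, voiceless → -u → *tepuumwuku*.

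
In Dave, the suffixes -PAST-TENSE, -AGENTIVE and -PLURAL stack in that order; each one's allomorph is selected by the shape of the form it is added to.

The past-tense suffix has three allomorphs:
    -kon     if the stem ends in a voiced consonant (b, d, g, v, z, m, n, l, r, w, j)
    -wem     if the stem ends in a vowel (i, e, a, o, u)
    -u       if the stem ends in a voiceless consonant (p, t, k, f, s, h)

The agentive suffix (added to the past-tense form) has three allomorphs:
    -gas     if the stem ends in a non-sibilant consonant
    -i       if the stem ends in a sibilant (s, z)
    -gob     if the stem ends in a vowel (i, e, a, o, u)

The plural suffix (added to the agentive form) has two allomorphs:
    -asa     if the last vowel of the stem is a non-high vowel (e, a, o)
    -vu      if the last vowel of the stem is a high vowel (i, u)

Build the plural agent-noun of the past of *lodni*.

lodniwemgasasa

*lodni*: final sound = /i/, a vowel → -wem → *lodniwem*.
The final sound of the past-tense form *lodniwem* is /m/, which is a non-sibilant consonant, so the agentive suffix is -gas, giving *lodniwemgas*.
Since the last vowel of the agentive form *lodniwemgas* is /a/ (a non-high vowel), it takes -asa, giving *lodniwemgasasa*.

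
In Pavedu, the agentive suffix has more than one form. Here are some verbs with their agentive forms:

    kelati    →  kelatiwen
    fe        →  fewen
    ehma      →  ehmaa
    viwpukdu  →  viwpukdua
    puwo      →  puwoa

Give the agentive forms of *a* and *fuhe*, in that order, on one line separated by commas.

aa, fuhewen

The pattern is front/back vowel harmony: -wen when the last vowel of the stem is a front vowel (*kelati*, *fe*); -a when the last vowel of the stem is a back vowel (*ehma*, *viwpukdu*, *puwo*).
*a*: last vowel = /a/, a back vowel → -a → *aa*.
Since the last vowel of *fuhe* is /e/ (a front vowel), it takes -wen, giving *fuhewen*.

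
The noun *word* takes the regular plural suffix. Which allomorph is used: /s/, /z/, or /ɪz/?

The stem *word* ends in a voiced non-sibilant sound.
The plural suffix surfaces as /ɪz/ after sibilants, /s/ after other voiceless consonants, and /z/ after other voiced sounds.
So the plural -s on *word* is pronounced /z/.

/z/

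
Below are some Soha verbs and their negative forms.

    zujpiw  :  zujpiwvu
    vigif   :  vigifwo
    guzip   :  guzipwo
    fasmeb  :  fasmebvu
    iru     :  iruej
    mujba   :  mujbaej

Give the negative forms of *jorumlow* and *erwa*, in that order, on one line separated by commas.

jorumlowvu, erwaej

The pattern is voicing of the final sound: -wo when the stem ends in a voiceless consonant (*vigif*, *guzip*); -vu when the stem ends in a voiced consonant (*zujpiw*, *fasmeb*); -ej when the stem ends in a vowel (*iru*, *mujba*).
*jorumlow* — final sound /w/ (a voiced consonant) → -vu → *jorumlowvu*.
*erwa* — final sound /a/ (a vowel) → -ej → *erwaej*.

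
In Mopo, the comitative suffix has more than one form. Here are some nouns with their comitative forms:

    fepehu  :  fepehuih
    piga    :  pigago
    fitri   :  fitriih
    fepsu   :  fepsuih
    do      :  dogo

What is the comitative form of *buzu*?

buzuih

The suffix is conditioned by the last vowel: -ih when the last vowel of the stem is a high vowel (*fepehu*, *fitri*, *fepsu*); -go when the last vowel of the stem is a non-high vowel (*piga*, *do*).
*buzu*: last vowel = /u/, a high vowel → -ih → *buzuih*.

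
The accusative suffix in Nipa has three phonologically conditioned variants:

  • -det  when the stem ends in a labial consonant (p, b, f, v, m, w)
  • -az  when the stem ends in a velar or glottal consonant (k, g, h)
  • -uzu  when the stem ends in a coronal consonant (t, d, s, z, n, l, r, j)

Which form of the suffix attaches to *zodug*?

*zodug* — final consonant /g/ (velar/glottal) → -az.

-az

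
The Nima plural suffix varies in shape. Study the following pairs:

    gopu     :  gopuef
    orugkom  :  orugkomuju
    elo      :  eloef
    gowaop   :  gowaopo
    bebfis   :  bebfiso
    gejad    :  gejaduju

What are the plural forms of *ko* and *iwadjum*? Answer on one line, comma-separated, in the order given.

koef, iwadjumuju

The pattern is voicing of the final sound: -o when the stem ends in a voiceless consonant (*gowaop*, *bebfis*); -uju when the stem ends in a voiced consonant (*orugkom*, *gejad*); -ef when the stem ends in a vowel (*gopu*, *elo*).
*ko* — final sound /o/ (a vowel) → -ef → *koef*.
*iwadjum*: final sound = /m/, a voiced consonant → -uju → *iwadjumuju*.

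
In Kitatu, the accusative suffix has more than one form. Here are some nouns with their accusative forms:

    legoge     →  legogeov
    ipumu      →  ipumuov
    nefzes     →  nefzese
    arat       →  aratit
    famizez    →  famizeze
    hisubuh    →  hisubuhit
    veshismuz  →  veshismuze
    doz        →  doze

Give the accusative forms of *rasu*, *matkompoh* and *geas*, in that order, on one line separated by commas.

rasuov, matkompohit, gease

The alternation tracks the final sound of the stem — -e when the stem ends in a sibilant (*nefzes*, *famizez*, *veshismuz*, *doz*); -it when the stem ends in a non-sibilant consonant (*arat*, *hisubuh*); -ov when the stem ends in a vowel (*legoge*, *ipumu*).
Since the final sound of *rasu* is /u/ (a vowel), it takes -ov, giving *rasuov*.
*matkompoh* — final sound /h/ (a non-sibilant consonant) → -it → *matkompohit*.
*geas* — final sound /s/ (a sibilant) → -e → *gease*.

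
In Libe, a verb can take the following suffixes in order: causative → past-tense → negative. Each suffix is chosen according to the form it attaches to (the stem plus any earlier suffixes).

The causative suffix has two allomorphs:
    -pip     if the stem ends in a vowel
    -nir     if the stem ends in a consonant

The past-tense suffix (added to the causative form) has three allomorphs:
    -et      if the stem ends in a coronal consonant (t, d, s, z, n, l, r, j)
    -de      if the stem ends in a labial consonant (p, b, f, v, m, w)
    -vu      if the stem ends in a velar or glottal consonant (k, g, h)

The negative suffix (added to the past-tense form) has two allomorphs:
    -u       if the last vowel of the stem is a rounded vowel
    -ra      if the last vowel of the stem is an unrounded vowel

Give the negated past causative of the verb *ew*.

*ew*: final sound = /w/, a consonant → -nir → *ewnir*.
The causative form *ewnir*: final consonant = /r/, coronal → -et → *ewniret*.
The last vowel of the past-tense form *ewniret* is /e/, which is an unrounded vowel, so the negative suffix is -ra, giving *ewniretra*.

ewniretra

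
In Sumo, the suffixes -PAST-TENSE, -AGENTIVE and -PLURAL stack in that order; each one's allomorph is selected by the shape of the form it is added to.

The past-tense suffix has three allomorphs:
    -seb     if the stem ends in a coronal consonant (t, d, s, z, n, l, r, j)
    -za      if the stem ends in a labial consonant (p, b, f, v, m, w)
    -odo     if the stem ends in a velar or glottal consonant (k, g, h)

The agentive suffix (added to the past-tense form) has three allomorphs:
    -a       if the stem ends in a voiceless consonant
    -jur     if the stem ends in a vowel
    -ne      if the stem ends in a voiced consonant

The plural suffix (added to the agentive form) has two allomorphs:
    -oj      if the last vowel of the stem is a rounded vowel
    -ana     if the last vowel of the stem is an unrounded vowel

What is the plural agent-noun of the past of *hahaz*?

hahazsebneana

Since the final consonant of *hahaz* is /z/ (coronal), it takes -seb, giving *hahazseb*.
The final sound of the past-tense form *hahazseb* is /b/, which is a voiced consonant, so the agentive suffix is -ne, giving *hahazsebne*.
The last vowel of the agentive form *hahazsebne* is /e/, which is an unrounded vowel, so the plural suffix is -ana, giving *hahazsebneana*.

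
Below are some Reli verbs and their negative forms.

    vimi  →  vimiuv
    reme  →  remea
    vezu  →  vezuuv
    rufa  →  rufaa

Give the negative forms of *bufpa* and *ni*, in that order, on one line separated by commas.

The alternation tracks the last vowel of the stem — -uv when the last vowel of the stem is a high vowel (*vimi*, *vezu*); -a when the last vowel of the stem is a non-high vowel (*reme*, *rufa*).
The last vowel of *bufpa* is /a/, which is a non-high vowel, so the suffix is -a, giving *bufpaa*.
*ni*: last vowel = /i/, a high vowel → -uv → *niuv*.

bufpaa, niuv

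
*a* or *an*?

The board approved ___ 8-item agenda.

The indefinite article is chosen by the initial *sound* of the following word, not its spelling.
The number *8* is spoken "eight", beginning with /eɪt/ — a vowel sound.
So the article is *an*: The board approved an 8-item agenda.

an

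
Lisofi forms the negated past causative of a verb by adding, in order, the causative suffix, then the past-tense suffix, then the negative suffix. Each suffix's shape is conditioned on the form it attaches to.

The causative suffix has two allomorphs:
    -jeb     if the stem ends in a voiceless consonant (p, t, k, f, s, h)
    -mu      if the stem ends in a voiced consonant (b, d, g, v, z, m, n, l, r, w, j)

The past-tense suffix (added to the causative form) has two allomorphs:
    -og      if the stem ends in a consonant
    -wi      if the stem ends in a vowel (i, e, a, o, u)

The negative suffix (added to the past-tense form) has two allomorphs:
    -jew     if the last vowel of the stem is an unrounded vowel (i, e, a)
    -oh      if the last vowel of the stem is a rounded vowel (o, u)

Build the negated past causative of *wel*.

The final consonant of *wel* is /l/, which is voiced, so the causative suffix is -mu, giving *welmu*.
The final sound of the causative form *welmu* is /u/, which is a vowel, so the past-tense suffix is -wi, giving *welmuwi*.
The last vowel of the past-tense form *welmuwi* is /i/, which is an unrounded vowel, so the negative suffix is -jew, giving *welmuwijew*.

welmuwijew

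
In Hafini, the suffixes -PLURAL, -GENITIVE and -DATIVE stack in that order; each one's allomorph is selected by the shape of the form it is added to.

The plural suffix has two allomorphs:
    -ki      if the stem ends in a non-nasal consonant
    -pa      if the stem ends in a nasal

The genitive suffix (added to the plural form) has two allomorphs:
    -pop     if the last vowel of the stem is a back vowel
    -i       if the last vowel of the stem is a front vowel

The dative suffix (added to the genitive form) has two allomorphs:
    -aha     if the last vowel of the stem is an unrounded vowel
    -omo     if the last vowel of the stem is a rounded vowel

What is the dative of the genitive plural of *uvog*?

uvogkiiaha

The final consonant of *uvog* is /g/, which is non-nasal, so the plural suffix is -ki, giving *uvogki*.
Since the last vowel of the plural form *uvogki* is /i/ (a front vowel), it takes -i, giving *uvogkii*.
The genitive form *uvogkii* — last vowel /i/ (an unrounded vowel) → -aha → *uvogkiiaha*.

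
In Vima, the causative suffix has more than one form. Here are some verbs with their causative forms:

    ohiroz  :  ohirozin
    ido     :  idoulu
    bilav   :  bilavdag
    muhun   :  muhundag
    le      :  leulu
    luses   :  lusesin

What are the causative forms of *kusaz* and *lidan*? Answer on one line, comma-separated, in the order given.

kusazin, lidandag

Looking at the final sound of each stem: -in when the stem ends in a sibilant (*ohiroz*, *luses*); -dag when the stem ends in a non-sibilant consonant (*bilav*, *muhun*); -ulu when the stem ends in a vowel (*ido*, *le*).
The final sound of *kusaz* is /z/, which is a sibilant, so the suffix is -in, giving *kusazin*.
The final sound of *lidan* is /n/, which is a non-sibilant consonant, so the suffix is -dag, giving *lidandag*.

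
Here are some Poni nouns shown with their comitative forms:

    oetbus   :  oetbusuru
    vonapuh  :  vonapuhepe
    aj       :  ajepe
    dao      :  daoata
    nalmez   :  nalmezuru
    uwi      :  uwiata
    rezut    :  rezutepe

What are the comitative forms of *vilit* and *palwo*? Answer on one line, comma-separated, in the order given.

vilitepe, palwoata

The alternation tracks the final sound of the stem — -uru when the stem ends in a sibilant (*oetbus*, *nalmez*); -epe when the stem ends in a non-sibilant consonant (*vonapuh*, *aj*, *rezut*); -ata when the stem ends in a vowel (*dao*, *uwi*).
Since the final sound of *vilit* is /t/ (a non-sibilant consonant), it takes -epe, giving *vilitepe*.
The final sound of *palwo* is /o/, which is a vowel, so the suffix is -ata, giving *palwoata*.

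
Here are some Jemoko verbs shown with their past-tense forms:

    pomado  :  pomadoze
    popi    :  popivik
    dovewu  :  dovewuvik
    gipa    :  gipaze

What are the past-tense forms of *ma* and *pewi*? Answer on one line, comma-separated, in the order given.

maze, pewivik

The pattern is height harmony: -vik when the last vowel of the stem is a high vowel (*popi*, *dovewu*); -ze when the last vowel of the stem is a non-high vowel (*pomado*, *gipa*).
*ma*: last vowel = /a/, a non-high vowel → -ze → *maze*.
*pewi*: last vowel = /i/, a high vowel → -vik → *pewivik*.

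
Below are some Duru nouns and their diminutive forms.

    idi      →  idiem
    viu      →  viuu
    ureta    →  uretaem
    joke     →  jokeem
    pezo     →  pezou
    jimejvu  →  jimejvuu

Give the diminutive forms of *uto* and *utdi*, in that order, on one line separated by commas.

utou, utdiem

The suffix is conditioned by the last vowel: -u when the last vowel of the stem is a rounded vowel (*viu*, *pezo*, *jimejvu*); -em when the last vowel of the stem is an unrounded vowel (*idi*, *ureta*, *joke*).
The last vowel of *uto* is /o/, which is a rounded vowel, so the suffix is -u, giving *utou*.
The last vowel of *utdi* is /i/, which is an unrounded vowel, so the suffix is -em, giving *utdiem*.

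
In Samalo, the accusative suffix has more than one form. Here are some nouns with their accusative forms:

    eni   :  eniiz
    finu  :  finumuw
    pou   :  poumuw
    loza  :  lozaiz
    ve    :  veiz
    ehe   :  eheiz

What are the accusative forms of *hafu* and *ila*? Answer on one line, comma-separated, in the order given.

The suffix is conditioned by the last vowel: -muw when the last vowel of the stem is a rounded vowel (*finu*, *pou*); -iz when the last vowel of the stem is an unrounded vowel (*eni*, *loza*, *ve*, *ehe*).
*hafu*: last vowel = /u/, a rounded vowel → -muw → *hafumuw*.
*ila*: last vowel = /a/, an unrounded vowel → -iz → *ilaiz*.

hafumuw, ilaiz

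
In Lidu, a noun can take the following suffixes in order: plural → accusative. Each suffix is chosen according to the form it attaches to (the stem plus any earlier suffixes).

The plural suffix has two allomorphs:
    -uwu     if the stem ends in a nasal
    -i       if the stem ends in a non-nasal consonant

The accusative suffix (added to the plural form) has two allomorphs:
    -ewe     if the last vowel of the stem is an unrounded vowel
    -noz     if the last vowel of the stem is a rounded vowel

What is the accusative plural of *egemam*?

egemamuwunoz

Since the final consonant of *egemam* is /m/ (a nasal), it takes -uwu, giving *egemamuwu*.
The last vowel of the plural form *egemamuwu* is /u/, which is a rounded vowel, so the accusative suffix is -noz, giving *egemamuwunoz*.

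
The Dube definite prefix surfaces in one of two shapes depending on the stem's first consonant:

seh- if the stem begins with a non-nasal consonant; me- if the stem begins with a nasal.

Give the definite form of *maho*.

memaho

Since the first consonant of *maho* is /m/ (a nasal), it takes me-, giving *memaho*.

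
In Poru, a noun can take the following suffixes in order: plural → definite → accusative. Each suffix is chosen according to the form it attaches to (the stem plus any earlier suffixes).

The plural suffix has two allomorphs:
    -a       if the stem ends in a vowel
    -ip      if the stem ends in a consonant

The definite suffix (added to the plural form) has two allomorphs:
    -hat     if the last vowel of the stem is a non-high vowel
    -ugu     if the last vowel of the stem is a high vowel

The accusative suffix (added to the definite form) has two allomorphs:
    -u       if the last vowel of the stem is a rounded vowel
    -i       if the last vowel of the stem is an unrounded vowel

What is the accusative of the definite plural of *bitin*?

The final sound of *bitin* is /n/, which is a consonant, so the plural suffix is -ip, giving *bitinip*.
The plural form *bitinip* — last vowel /i/ (a high vowel) → -ugu → *bitinipugu*.
The definite form *bitinipugu*: last vowel = /u/, a rounded vowel → -u → *bitinipuguu*.

bitinipuguu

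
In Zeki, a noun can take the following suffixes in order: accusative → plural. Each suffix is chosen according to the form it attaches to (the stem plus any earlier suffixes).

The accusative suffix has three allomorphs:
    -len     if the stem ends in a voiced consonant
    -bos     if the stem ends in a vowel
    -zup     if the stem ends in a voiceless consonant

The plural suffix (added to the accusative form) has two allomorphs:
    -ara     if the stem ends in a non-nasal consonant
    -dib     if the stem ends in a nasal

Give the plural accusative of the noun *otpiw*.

*otpiw*: final sound = /w/, a voiced consonant → -len → *otpiwlen*.
The final consonant of the accusative form *otpiwlen* is /n/, which is a nasal, so the plural suffix is -dib, giving *otpiwlendib*.

otpiwlendib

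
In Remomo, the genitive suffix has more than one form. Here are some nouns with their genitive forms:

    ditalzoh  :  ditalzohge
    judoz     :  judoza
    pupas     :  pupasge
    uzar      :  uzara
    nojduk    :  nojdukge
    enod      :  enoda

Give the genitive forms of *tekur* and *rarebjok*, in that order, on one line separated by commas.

The pattern is voicing of the final consonant: -ge when the stem ends in a voiceless consonant (*ditalzoh*, *pupas*, *nojduk*); -a when the stem ends in a voiced consonant (*judoz*, *uzar*, *enod*).
The final consonant of *tekur* is /r/, which is voiced, so the suffix is -a, giving *tekura*.
The final consonant of *rarebjok* is /k/, which is voiceless, so the suffix is -ge, giving *rarebjokge*.

tekura, rarebjokge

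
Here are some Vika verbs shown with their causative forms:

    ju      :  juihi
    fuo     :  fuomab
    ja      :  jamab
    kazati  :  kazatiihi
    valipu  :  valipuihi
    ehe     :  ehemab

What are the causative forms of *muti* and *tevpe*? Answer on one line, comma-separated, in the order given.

mutiihi, tevpemab

The alternation tracks the last vowel of the stem — -ihi when the last vowel of the stem is a high vowel (*ju*, *kazati*, *valipu*); -mab when the last vowel of the stem is a non-high vowel (*fuo*, *ja*, *ehe*).
Since the last vowel of *muti* is /i/ (a high vowel), it takes -ihi, giving *mutiihi*.
*tevpe* — last vowel /e/ (a non-high vowel) → -mab → *tevpemab*.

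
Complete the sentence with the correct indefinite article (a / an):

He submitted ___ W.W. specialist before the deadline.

a

The indefinite article is chosen by the initial *sound* of the following word, not its spelling.
The initialism *W.W.* is read letter by letter; the first letter, W, is pronounced /ˈdʌbəl.juː/, which begins with a consonant sound.
So the article is *a*: He submitted a W.W. specialist before the deadline.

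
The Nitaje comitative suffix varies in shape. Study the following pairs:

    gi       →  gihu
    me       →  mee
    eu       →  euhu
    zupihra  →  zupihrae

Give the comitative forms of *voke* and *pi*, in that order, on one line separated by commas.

The suffix is conditioned by the last vowel: -hu when the last vowel of the stem is a high vowel (*gi*, *eu*); -e when the last vowel of the stem is a non-high vowel (*me*, *zupihra*).
*voke*: last vowel = /e/, a non-high vowel → -e → *vokee*.
*pi*: last vowel = /i/, a high vowel → -hu → *pihu*.

vokee, pihu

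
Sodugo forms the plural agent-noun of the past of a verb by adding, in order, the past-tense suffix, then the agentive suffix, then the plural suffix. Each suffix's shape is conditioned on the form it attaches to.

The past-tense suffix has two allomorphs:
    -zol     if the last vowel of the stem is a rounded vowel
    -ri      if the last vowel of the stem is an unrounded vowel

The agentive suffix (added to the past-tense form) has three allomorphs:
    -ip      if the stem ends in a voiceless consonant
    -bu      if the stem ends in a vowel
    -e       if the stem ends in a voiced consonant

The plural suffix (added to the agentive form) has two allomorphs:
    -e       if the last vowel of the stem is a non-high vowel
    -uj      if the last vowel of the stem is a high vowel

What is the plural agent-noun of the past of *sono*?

Since the last vowel of *sono* is /o/ (a rounded vowel), it takes -zol, giving *sonozol*.
The final sound of the past-tense form *sonozol* is /l/, which is a voiced consonant, so the agentive suffix is -e, giving *sonozole*.
Since the last vowel of the agentive form *sonozole* is /e/ (a non-high vowel), it takes -e, giving *sonozolee*.

sonozolee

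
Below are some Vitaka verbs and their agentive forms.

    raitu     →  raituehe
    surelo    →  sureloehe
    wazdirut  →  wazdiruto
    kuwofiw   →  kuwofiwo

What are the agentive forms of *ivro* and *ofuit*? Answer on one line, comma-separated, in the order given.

ivroehe, ofuito

The suffix is conditioned by the final sound: -o when the stem ends in a consonant (*wazdirut*, *kuwofiw*); -ehe when the stem ends in a vowel (*raitu*, *surelo*).
*ivro*: final sound = /o/, a vowel → -ehe → *ivroehe*.
*ofuit*: final sound = /t/, a consonant → -o → *ofuito*.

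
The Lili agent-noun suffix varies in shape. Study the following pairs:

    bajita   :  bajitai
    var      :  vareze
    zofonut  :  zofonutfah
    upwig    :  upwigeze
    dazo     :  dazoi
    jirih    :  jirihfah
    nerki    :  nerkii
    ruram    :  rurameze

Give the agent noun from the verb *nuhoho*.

nuhohoi

The alternation tracks the final sound of the stem — -fah when the stem ends in a voiceless consonant (*zofonut*, *jirih*); -eze when the stem ends in a voiced consonant (*var*, *upwig*, *ruram*); -i when the stem ends in a vowel (*bajita*, *dazo*, *nerki*).
The final sound of *nuhoho* is /o/, which is a vowel, so the suffix is -i, giving *nuhohoi*.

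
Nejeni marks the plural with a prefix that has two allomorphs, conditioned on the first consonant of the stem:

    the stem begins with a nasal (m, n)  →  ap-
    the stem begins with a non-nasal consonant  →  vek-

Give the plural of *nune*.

Since the first consonant of *nune* is /n/ (a nasal), it takes ap-, giving *apnune*.

apnune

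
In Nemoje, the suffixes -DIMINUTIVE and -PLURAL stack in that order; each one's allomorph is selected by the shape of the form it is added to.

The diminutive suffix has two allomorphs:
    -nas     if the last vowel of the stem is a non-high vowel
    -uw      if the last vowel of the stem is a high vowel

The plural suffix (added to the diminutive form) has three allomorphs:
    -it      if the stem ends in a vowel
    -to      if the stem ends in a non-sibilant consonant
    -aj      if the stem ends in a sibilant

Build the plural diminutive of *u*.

*u*: last vowel = /u/, a high vowel → -uw → *uuw*.
Since the final sound of the diminutive form *uuw* is /w/ (a non-sibilant consonant), it takes -to, giving *uuwto*.

uuwto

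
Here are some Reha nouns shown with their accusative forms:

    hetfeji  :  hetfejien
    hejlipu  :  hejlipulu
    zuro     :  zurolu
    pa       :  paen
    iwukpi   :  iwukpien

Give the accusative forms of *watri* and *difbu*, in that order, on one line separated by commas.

watrien, difbulu

The alternation tracks the last vowel of the stem — -lu when the last vowel of the stem is a rounded vowel (*hejlipu*, *zuro*); -en when the last vowel of the stem is an unrounded vowel (*hetfeji*, *pa*, *iwukpi*).
The last vowel of *watri* is /i/, which is an unrounded vowel, so the suffix is -en, giving *watrien*.
Since the last vowel of *difbu* is /u/ (a rounded vowel), it takes -lu, giving *difbulu*.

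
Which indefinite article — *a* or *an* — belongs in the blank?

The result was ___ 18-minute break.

an

The indefinite article is chosen by the initial *sound* of the following word, not its spelling.
The number *18* is spoken "eighteen", beginning with /ˌeɪˈtiːn/ — a vowel sound.
So the article is *an*: The result was an 18-minute break.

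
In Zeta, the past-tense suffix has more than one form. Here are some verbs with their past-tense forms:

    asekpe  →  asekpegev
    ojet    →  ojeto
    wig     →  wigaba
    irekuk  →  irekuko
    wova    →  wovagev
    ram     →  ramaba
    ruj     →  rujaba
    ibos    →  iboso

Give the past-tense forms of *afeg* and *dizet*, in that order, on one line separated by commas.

The suffix is conditioned by the final sound: -o when the stem ends in a voiceless consonant (*ojet*, *irekuk*, *ibos*); -aba when the stem ends in a voiced consonant (*wig*, *ram*, *ruj*); -gev when the stem ends in a vowel (*asekpe*, *wova*).
*afeg* — final sound /g/ (a voiced consonant) → -aba → *afegaba*.
Since the final sound of *dizet* is /t/ (a voiceless consonant), it takes -o, giving *dizeto*.

afegaba, dizeto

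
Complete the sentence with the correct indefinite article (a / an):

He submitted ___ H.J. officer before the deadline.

The indefinite article is chosen by the initial *sound* of the following word, not its spelling.
The initialism *H.J.* is read letter by letter; the first letter, H, is pronounced /eɪtʃ/, which begins with a vowel sound.
So the article is *an*: He submitted an H.J. officer before the deadline.

an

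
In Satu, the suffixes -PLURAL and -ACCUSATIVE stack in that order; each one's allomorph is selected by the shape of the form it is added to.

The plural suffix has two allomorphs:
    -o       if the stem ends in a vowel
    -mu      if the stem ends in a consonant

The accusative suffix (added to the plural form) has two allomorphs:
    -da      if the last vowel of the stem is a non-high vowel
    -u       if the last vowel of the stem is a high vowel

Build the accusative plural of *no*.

The final sound of *no* is /o/, which is a vowel, so the plural suffix is -o, giving *noo*.
The plural form *noo*: last vowel = /o/, a non-high vowel → -da → *nooda*.

nooda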